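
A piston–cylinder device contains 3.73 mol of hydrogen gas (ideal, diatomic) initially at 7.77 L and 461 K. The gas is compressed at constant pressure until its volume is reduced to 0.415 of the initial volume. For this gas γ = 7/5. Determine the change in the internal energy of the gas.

-20900 J

P₁ = nRT₁/V₁ = 3.73×8.314×461/7.77 = 1840 kPa.
Isobaric: P stays 1840 kPa; V/T = const ⇒ T₂ = 191 K, V₂ = 3.22 L.
For an ideal gas ΔU = nCvΔT with Cv = (5/2)R = 20.8 J/(mol·K).
ΔU = 3.73×20.8×(191−461) = -20900 J.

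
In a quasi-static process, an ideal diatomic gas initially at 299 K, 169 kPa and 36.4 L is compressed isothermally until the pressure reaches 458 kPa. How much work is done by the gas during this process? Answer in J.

-6130 J

n = P₁V₁/(RT₁) = 169×36.4/(8.314×299) = 2.47 mol.
Isothermal: T stays 299 K; PV = const ⇒ V₂ = 13.4 L, P₂ = 458 kPa.
W = nRT ln(V₂/V₁) = 2.47×8.314×299×ln(0.369) = -6130 J.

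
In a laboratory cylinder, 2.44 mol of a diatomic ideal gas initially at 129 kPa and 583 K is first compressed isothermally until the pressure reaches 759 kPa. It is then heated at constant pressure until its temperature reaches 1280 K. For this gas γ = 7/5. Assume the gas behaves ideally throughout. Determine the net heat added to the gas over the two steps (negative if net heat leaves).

V₁ = nRT₁/P₁ = 2.44×8.314×583/129 = 91.7 L.
Step 1 — Isothermal: T stays 583 K; PV = const ⇒ V₂ = 15.6 L, P₂ = 759 kPa.
ΔU = 0 (ideal gas, T constant).
W = nRT ln(V₂/V₁) = 2.44×8.314×583×ln(0.170) = -21000 J.
Q = ΔU + W = -21000 J.
State after step 1: P = 759 kPa, V = 15.6 L, T = 583 K.
Step 2 — Isobaric: P stays 759 kPa; V/T = const ⇒ T₂ = 1280 K, V₂ = 34.2 L.
W = PΔV = 759×(34.2−15.6) kPa·L = 14100 J.
ΔU = nCvΔT = 2.44×20.8×(1280−583) = 35300 J.
Q = ΔU + W = nCpΔT = 49500 J.
Net over both steps: W = -6820 J, Q = 28500 J, ΔU = 35300 J.

28500 J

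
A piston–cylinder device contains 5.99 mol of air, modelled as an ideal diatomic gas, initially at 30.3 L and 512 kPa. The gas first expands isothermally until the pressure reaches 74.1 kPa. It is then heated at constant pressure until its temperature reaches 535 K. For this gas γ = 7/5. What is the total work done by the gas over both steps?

T₁ = P₁V₁/(nR) = 512×30.3/(5.99×8.314) = 312 K.
Step 1 — Isothermal: T stays 312 K; PV = const ⇒ V₂ = 209 L, P₂ = 74.1 kPa.
ΔU = 0 (ideal gas, T constant).
W = nRT ln(V₂/V₁) = 5.99×8.314×312×ln(6.91) = 30000 J.
Q = ΔU + W = 30000 J.
State after step 1: P = 74.1 kPa, V = 209 L, T = 312 K.
Step 2 — Isobaric: P stays 74.1 kPa; V/T = const ⇒ T₂ = 535 K, V₂ = 360 L.
W = PΔV = 74.1×(360−209) kPa·L = 11100 J.
ΔU = nCvΔT = 5.99×20.8×(535−312) = 27800 J.
Q = ΔU + W = nCpΔT = 39000 J.
Net over both steps: W = 41100 J, Q = 68900 J, ΔU = 27800 J.

41100 J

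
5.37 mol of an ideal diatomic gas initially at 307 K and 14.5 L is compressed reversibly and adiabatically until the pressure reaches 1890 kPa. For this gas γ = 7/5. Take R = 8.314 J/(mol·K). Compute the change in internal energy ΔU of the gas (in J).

P₁ = nRT₁/V₁ = 5.37×8.314×307/14.5 = 945 kPa.
Adiabatic: T₂/T₁ = (P₂/P₁)^((γ−1)/γ) ⇒ T₂ = 307×(2.00)^0.286 = 374 K; V₂ = 8.84 L.
For an ideal gas ΔU = nCvΔT with Cv = (5/2)R = 20.8 J/(mol·K).
ΔU = 5.37×20.8×(374−307) = 7500 J.

7500 J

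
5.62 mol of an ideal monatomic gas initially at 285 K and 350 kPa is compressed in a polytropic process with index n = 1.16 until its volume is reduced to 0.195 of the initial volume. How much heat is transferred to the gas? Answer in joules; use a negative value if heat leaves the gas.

V₁ = nRT₁/P₁ = 5.62×8.314×285/350 = 38.0 L.
Polytropic n=1.16: T₂ = T₁(V₁/V₂)^(n−1) = 285×(5.13)^0.16 = 370 K; P₂ = P₁(V₁/V₂)^n = 2330 kPa.
W = (P₁V₁−P₂V₂)/(n−1) = (350×38.0−2330×7.42)/0.16 = -24900 J.
ΔU = nCvΔT = 5.62×12.5×(370−285) = 5970 J.
Q = ΔU + W = -18900 J.

-18900 J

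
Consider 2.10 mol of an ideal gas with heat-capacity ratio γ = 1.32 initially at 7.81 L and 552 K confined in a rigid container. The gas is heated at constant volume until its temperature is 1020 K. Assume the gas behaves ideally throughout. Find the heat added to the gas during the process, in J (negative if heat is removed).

P₁ = nRT₁/V₁ = 2.10×8.314×552/7.81 = 1230 kPa.
Isochoric: V stays 7.81 L; P/T = const ⇒ T₂ = 1020 K, P₂ = 2280 kPa.
W = 0 (no volume change).
ΔU = nCvΔT = 2.10×26.0×(1020−552) = 25500 J.
Q = ΔU = 25500 J.

25500 J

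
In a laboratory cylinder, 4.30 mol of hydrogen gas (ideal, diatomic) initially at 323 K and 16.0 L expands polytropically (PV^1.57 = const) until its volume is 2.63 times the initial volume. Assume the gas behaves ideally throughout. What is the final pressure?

P₁ = nRT₁/V₁ = 4.30×8.314×323/16.0 = 722 kPa.
Polytropic n=1.57: T₂ = T₁(V₁/V₂)^(n−1) = 323×(0.380)^0.57 = 186 K; P₂ = P₁(V₁/V₂)^n = 158 kPa.

158 kPa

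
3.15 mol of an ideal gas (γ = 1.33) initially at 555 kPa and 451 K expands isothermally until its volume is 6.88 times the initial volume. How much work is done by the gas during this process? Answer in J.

22800 J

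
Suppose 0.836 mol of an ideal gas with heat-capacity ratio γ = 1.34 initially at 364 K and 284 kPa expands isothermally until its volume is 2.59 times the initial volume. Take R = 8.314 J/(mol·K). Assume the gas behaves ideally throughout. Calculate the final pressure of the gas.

V₁ = nRT₁/P₁ = 0.836×8.314×364/284 = 8.91 L.
Isothermal: T stays 364 K; PV = const ⇒ V₂ = 23.1 L, P₂ = 110 kPa.

110 kPa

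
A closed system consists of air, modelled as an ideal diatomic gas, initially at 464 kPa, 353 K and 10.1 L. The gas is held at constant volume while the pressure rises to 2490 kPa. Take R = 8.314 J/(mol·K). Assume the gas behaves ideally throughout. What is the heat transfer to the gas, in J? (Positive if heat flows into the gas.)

n = P₁V₁/(RT₁) = 464×10.1/(8.314×353) = 1.60 mol.
Isochoric: V stays 10.1 L; P/T = const ⇒ T₂ = 1890 K, P₂ = 2490 kPa.
W = 0 (no volume change).
ΔU = nCvΔT = 1.60×20.8×(1890−353) = 51200 J.
Q = ΔU = 51200 J.

51200 J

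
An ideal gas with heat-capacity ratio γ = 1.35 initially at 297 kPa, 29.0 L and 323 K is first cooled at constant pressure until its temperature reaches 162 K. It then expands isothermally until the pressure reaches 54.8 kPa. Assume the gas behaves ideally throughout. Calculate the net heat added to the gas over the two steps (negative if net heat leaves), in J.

-9260 J

n = P₁V₁/(RT₁) = 297×29.0/(8.314×323) = 3.21 mol.
Step 1 — Isobaric: P stays 297 kPa; V/T = const ⇒ T₂ = 162 K, V₂ = 14.5 L.
W = PΔV = 297×(14.5−29.0) kPa·L = -4290 J.
ΔU = nCvΔT = 3.21×23.8×(162−323) = -12300 J.
Q = ΔU + W = nCpΔT = -16600 J.
State after step 1: P = 297 kPa, V = 14.5 L, T = 162 K.
Step 2 — Isothermal: T stays 162 K; PV = const ⇒ V₂ = 78.8 L, P₂ = 54.8 kPa.
ΔU = 0 (ideal gas, T constant).
W = nRT ln(V₂/V₁) = 3.21×8.314×162×ln(5.42) = 7300 J.
Q = ΔU + W = 7300 J.
Net over both steps: W = 3010 J, Q = -9260 J, ΔU = -12300 J.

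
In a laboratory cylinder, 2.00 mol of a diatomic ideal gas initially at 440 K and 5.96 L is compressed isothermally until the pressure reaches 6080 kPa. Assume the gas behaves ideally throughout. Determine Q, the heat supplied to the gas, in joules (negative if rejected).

-11700 J

P₁ = nRT₁/V₁ = 2.00×8.314×440/5.96 = 1230 kPa.
Isothermal: T stays 440 K; PV = const ⇒ V₂ = 1.20 L, P₂ = 6080 kPa.
ΔU = 0 (ideal gas, T constant).
W = nRT ln(V₂/V₁) = 2.00×8.314×440×ln(0.202) = -11700 J.
Q = ΔU + W = -11700 J.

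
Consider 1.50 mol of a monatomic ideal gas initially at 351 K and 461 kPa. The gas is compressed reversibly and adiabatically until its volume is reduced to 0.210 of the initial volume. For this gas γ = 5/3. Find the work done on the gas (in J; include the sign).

12000 J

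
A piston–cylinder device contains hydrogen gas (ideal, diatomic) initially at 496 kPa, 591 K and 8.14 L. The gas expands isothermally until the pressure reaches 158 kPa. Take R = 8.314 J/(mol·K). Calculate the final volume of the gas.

Isothermal: T stays 591 K; PV = const ⇒ V₂ = 25.6 L, P₂ = 158 kPa.

25.6 L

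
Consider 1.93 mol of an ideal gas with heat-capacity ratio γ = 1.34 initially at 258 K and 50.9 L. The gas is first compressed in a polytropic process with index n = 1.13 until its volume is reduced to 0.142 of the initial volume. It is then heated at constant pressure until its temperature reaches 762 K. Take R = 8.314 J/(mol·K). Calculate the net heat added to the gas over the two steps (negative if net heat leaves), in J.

21500 J

P₁ = nRT₁/V₁ = 1.93×8.314×258/50.9 = 81.3 kPa.
Step 1 — Polytropic n=1.13: T₂ = T₁(V₁/V₂)^(n−1) = 258×(7.04)^0.13 = 333 K; P₂ = P₁(V₁/V₂)^n = 738 kPa.
W = (P₁V₁−P₂V₂)/(n−1) = (81.3×50.9−738×7.23)/0.13 = -9200 J.
ΔU = nCvΔT = 1.93×24.5×(333−258) = 3520 J.
Q = ΔU + W = -5680 J.
State after step 1: P = 738 kPa, V = 7.23 L, T = 333 K.
Step 2 — Isobaric: P stays 738 kPa; V/T = const ⇒ T₂ = 762 K, V₂ = 16.6 L.
W = PΔV = 738×(16.6−7.23) kPa·L = 6890 J.
ΔU = nCvΔT = 1.93×24.5×(762−333) = 20300 J.
Q = ΔU + W = nCpΔT = 27200 J.
Net over both steps: W = -2310 J, Q = 21500 J, ΔU = 23800 J.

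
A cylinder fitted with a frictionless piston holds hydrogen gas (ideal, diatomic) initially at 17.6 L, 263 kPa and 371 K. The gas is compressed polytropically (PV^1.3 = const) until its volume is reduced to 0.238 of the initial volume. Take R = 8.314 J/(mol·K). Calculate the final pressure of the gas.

1700 kPa

Polytropic n=1.3: T₂ = T₁(V₁/V₂)^(n−1) = 371×(4.20)^0.30 = 571 K; P₂ = P₁(V₁/V₂)^n = 1700 kPa.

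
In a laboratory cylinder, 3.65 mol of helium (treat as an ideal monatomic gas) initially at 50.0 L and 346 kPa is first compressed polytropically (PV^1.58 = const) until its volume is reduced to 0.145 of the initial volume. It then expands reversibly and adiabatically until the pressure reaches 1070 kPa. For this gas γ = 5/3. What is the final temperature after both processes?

810 K

T₁ = P₁V₁/(nR) = 346×50.0/(3.65×8.314) = 570 K.
Step 1 — Polytropic n=1.58: T₂ = T₁(V₁/V₂)^(n−1) = 570×(6.90)^0.58 = 1750 K; P₂ = P₁(V₁/V₂)^n = 7310 kPa.
W = (P₁V₁−P₂V₂)/(n−1) = (346×50.0−7310×7.25)/0.58 = -61600 J.
ΔU = nCvΔT = 3.65×12.5×(1750−570) = 53600 J.
Q = ΔU + W = -8010 J.
State after step 1: P = 7310 kPa, V = 7.25 L, T = 1750 K.
Step 2 — Adiabatic: T₂/T₁ = (P₂/P₁)^((γ−1)/γ) ⇒ T₂ = 1750×(0.146)^0.400 = 810 K; V₂ = 23.0 L.
ΔU = nCvΔT = 3.65×12.5×(810−1750) = -42700 J.
Q = 0 for an adiabatic process, so W = −ΔU = 42700 J.
Net over both steps: W = -18900 J, Q = -8010 J, ΔU = 10900 J.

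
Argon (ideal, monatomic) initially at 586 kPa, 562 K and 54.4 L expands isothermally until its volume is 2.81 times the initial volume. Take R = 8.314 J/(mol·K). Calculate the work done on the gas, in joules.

-32900 J

n = P₁V₁/(RT₁) = 586×54.4/(8.314×562) = 6.82 mol.
Isothermal: T stays 562 K; PV = const ⇒ V₂ = 153 L, P₂ = 209 kPa.
W = nRT ln(V₂/V₁) = 6.82×8.314×562×ln(2.81) = 32900 J.
Work done on the gas = −W_by = -32900 J.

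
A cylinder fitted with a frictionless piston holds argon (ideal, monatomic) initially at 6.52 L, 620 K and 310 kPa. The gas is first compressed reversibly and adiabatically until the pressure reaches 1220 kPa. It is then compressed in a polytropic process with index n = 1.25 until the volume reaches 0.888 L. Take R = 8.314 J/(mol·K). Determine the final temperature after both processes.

n = P₁V₁/(RT₁) = 310×6.52/(8.314×620) = 0.392 mol.
Step 1 — Adiabatic: T₂/T₁ = (P₂/P₁)^((γ−1)/γ) ⇒ T₂ = 620×(3.94)^0.400 = 1070 K; V₂ = 2.87 L.
ΔU = nCvΔT = 0.392×12.5×(1070−620) = 2210 J.
Q = 0 for an adiabatic process, so W = −ΔU = -2210 J.
State after step 1: P = 1220 kPa, V = 2.87 L, T = 1070 K.
Step 2 — Polytropic n=1.25: T₂ = T₁(V₁/V₂)^(n−1) = 1070×(3.23)^0.25 = 1440 K; P₂ = P₁(V₁/V₂)^n = 5280 kPa.
W = (P₁V₁−P₂V₂)/(n−1) = (1220×2.87−5280×0.888)/0.25 = -4760 J.
ΔU = nCvΔT = 0.392×12.5×(1440−1070) = 1780 J.
Q = ΔU + W = -2970 J.
Net over both steps: W = -6970 J, Q = -2970 J, ΔU = 4000 J.

1440 K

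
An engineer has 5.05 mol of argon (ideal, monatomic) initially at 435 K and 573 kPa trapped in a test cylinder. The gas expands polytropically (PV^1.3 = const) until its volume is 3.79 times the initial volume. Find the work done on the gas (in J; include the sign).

V₁ = nRT₁/P₁ = 5.05×8.314×435/573 = 31.9 L.
Polytropic n=1.3: T₂ = T₁(V₁/V₂)^(n−1) = 435×(0.264)^0.30 = 292 K; P₂ = P₁(V₁/V₂)^n = 101 kPa.
W = (P₁V₁−P₂V₂)/(n−1) = (573×31.9−101×121)/0.30 = 20100 J.
Work done on the gas = −W_by = -20100 J.

-20100 J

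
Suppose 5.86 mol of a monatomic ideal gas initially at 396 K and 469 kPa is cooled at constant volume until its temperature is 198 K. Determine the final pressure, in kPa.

V₁ = nRT₁/P₁ = 5.86×8.314×396/469 = 41.1 L.
Isochoric: V stays 41.1 L; P/T = const ⇒ T₂ = 198 K, P₂ = 234 kPa.

234 kPa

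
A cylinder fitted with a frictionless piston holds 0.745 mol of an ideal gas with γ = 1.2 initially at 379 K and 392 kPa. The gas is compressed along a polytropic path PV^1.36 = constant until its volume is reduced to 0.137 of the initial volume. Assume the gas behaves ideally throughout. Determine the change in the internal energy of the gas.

12300 J

V₁ = nRT₁/P₁ = 0.745×8.314×379/392 = 5.99 L.
Polytropic n=1.36: T₂ = T₁(V₁/V₂)^(n−1) = 379×(7.30)^0.36 = 775 K; P₂ = P₁(V₁/V₂)^n = 5850 kPa.
For an ideal gas ΔU = nCvΔT with Cv = R/(γ−1) = 41.6 J/(mol·K).
ΔU = 0.745×41.6×(775−379) = 12300 J.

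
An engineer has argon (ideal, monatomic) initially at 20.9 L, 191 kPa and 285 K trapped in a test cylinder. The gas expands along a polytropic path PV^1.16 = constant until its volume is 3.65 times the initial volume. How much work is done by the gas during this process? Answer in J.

n = P₁V₁/(RT₁) = 191×20.9/(8.314×285) = 1.68 mol.
Polytropic n=1.16: T₂ = T₁(V₁/V₂)^(n−1) = 285×(0.274)^0.16 = 232 K; P₂ = P₁(V₁/V₂)^n = 42.5 kPa.
W = (P₁V₁−P₂V₂)/(n−1) = (191×20.9−42.5×76.3)/0.16 = 4670 J.

4670 J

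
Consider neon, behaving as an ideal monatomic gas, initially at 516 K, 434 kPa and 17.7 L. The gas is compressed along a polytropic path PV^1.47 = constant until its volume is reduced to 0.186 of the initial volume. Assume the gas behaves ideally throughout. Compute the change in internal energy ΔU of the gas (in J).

13900 J

n = P₁V₁/(RT₁) = 434×17.7/(8.314×516) = 1.79 mol.
Polytropic n=1.47: T₂ = T₁(V₁/V₂)^(n−1) = 516×(5.38)^0.47 = 1140 K; P₂ = P₁(V₁/V₂)^n = 5140 kPa.
For an ideal gas ΔU = nCvΔT with Cv = (3/2)R = 12.5 J/(mol·K).
ΔU = 1.79×12.5×(1140−516) = 13900 J.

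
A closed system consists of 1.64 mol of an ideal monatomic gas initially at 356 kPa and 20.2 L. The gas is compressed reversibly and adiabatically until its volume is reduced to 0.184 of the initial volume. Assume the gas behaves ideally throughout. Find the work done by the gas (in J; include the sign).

T₁ = P₁V₁/(nR) = 356×20.2/(1.64×8.314) = 527 K.
Adiabatic: TV^(γ−1) = const ⇒ T₂ = 527×(5.43)^0.667 = 1630 K; PV^γ = const ⇒ P₂ = 5980 kPa.
ΔU = nCvΔT = 1.64×12.5×(1630−527) = 22600 J.
Q = 0 for an adiabatic process, so W = −ΔU = -22600 J.

-22600 J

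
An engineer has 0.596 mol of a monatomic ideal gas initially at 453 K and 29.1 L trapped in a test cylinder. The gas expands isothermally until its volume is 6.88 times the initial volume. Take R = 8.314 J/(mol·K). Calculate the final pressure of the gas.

11.2 kPa

P₁ = nRT₁/V₁ = 0.596×8.314×453/29.1 = 77.1 kPa.
Isothermal: T stays 453 K; PV = const ⇒ V₂ = 200 L, P₂ = 11.2 kPa.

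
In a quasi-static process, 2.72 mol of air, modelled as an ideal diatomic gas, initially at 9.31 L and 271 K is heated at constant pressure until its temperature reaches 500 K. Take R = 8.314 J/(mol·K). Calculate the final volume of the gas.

17.2 L

P₁ = nRT₁/V₁ = 2.72×8.314×271/9.31 = 658 kPa.
Isobaric: P stays 658 kPa; V/T = const ⇒ T₂ = 500 K, V₂ = 17.2 L.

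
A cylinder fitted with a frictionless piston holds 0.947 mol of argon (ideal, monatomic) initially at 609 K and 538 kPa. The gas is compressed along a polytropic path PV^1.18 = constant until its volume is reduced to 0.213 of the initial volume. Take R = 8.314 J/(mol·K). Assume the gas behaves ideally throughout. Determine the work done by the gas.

V₁ = nRT₁/P₁ = 0.947×8.314×609/538 = 8.91 L.
Polytropic n=1.18: T₂ = T₁(V₁/V₂)^(n−1) = 609×(4.69)^0.18 = 804 K; P₂ = P₁(V₁/V₂)^n = 3340 kPa.
W = (P₁V₁−P₂V₂)/(n−1) = (538×8.91−3340×1.90)/0.18 = -8550 J.

-8550 J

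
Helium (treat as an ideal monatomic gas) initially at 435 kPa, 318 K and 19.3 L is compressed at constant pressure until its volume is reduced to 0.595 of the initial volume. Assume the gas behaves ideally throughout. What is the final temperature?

189 K

Isobaric: P stays 435 kPa; V/T = const ⇒ T₂ = 189 K, V₂ = 11.5 L.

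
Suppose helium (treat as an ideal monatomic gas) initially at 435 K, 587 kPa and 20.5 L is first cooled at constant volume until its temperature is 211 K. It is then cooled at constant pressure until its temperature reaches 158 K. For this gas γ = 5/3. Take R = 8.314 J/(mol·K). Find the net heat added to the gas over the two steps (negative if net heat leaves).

n = P₁V₁/(RT₁) = 587×20.5/(8.314×435) = 3.33 mol.
Step 1 — Isochoric: V stays 20.5 L; P/T = const ⇒ T₂ = 211 K, P₂ = 285 kPa.
W = 0 (no volume change).
ΔU = nCvΔT = 3.33×12.5×(211−435) = -9290 J.
Q = ΔU = -9290 J.
State after step 1: P = 285 kPa, V = 20.5 L, T = 211 K.
Step 2 — Isobaric: P stays 285 kPa; V/T = const ⇒ T₂ = 158 K, V₂ = 15.4 L.
W = PΔV = 285×(15.4−20.5) kPa·L = -1470 J.
ΔU = nCvΔT = 3.33×12.5×(158−211) = -2200 J.
Q = ΔU + W = nCpΔT = -3670 J.
Net over both steps: W = -1470 J, Q = -13000 J, ΔU = -11500 J.

-13000 J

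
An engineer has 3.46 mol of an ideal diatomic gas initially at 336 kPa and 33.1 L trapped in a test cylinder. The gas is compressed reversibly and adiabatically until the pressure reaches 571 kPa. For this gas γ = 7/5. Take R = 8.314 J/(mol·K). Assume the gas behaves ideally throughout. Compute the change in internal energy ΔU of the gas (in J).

4550 J

T₁ = P₁V₁/(nR) = 336×33.1/(3.46×8.314) = 387 K.
Adiabatic: T₂/T₁ = (P₂/P₁)^((γ−1)/γ) ⇒ T₂ = 387×(1.70)^0.286 = 450 K; V₂ = 22.7 L.
For an ideal gas ΔU = nCvΔT with Cv = (5/2)R = 20.8 J/(mol·K).
ΔU = 3.46×20.8×(450−387) = 4550 J.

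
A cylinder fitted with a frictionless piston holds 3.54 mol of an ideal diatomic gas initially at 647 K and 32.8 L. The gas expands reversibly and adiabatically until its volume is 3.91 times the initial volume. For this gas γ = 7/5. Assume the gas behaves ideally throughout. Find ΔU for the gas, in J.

-20000 J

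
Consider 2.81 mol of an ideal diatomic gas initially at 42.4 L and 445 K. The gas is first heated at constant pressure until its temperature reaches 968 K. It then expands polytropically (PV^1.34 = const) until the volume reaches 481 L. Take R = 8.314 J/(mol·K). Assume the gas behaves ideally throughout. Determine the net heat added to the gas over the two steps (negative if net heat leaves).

P₁ = nRT₁/V₁ = 2.81×8.314×445/42.4 = 245 kPa.
Step 1 — Isobaric: P stays 245 kPa; V/T = const ⇒ T₂ = 968 K, V₂ = 92.2 L.
W = PΔV = 245×(92.2−42.4) kPa·L = 12200 J.
ΔU = nCvΔT = 2.81×20.8×(968−445) = 30500 J.
Q = ΔU + W = nCpΔT = 42800 J.
State after step 1: P = 245 kPa, V = 92.2 L, T = 968 K.
Step 2 — Polytropic n=1.34: T₂ = T₁(V₁/V₂)^(n−1) = 968×(0.192)^0.34 = 552 K; P₂ = P₁(V₁/V₂)^n = 26.8 kPa.
W = (P₁V₁−P₂V₂)/(n−1) = (245×92.2−26.8×481)/0.34 = 28600 J.
ΔU = nCvΔT = 2.81×20.8×(552−968) = -24300 J.
Q = ΔU + W = 4290 J.
Net over both steps: W = 40800 J, Q = 47100 J, ΔU = 6250 J.

47100 J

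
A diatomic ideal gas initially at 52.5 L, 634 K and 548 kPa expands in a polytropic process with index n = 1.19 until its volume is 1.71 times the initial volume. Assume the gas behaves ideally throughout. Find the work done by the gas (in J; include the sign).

14700 J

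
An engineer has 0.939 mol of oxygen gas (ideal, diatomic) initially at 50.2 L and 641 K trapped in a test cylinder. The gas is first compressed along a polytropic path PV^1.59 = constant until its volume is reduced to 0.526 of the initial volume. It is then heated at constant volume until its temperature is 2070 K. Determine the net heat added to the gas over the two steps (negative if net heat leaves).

P₁ = nRT₁/V₁ = 0.939×8.314×641/50.2 = 99.7 kPa.
Step 1 — Polytropic n=1.59: T₂ = T₁(V₁/V₂)^(n−1) = 641×(1.90)^0.59 = 936 K; P₂ = P₁(V₁/V₂)^n = 277 kPa.
W = (P₁V₁−P₂V₂)/(n−1) = (99.7×50.2−277×26.4)/0.59 = -3910 J.
ΔU = nCvΔT = 0.939×20.8×(936−641) = 5770 J.
Q = ΔU + W = 1860 J.
State after step 1: P = 277 kPa, V = 26.4 L, T = 936 K.
Step 2 — Isochoric: V stays 26.4 L; P/T = const ⇒ T₂ = 2070 K, P₂ = 612 kPa.
W = 0 (no volume change).
ΔU = nCvΔT = 0.939×20.8×(2070−936) = 22100 J.
Q = ΔU = 22100 J.
Net over both steps: W = -3910 J, Q = 24000 J, ΔU = 27900 J.

24000 J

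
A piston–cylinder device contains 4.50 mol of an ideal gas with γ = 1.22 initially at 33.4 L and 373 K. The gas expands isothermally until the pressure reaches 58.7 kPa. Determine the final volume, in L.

P₁ = nRT₁/V₁ = 4.50×8.314×373/33.4 = 418 kPa.
Isothermal: T stays 373 K; PV = const ⇒ V₂ = 238 L, P₂ = 58.7 kPa.

238 L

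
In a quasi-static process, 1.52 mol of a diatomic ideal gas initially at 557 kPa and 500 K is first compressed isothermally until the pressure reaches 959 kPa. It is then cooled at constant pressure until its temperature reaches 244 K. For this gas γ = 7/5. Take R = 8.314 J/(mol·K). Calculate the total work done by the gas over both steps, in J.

V₁ = nRT₁/P₁ = 1.52×8.314×500/557 = 11.3 L.
Step 1 — Isothermal: T stays 500 K; PV = const ⇒ V₂ = 6.59 L, P₂ = 959 kPa.
ΔU = 0 (ideal gas, T constant).
W = nRT ln(V₂/V₁) = 1.52×8.314×500×ln(0.581) = -3430 J.
Q = ΔU + W = -3430 J.
State after step 1: P = 959 kPa, V = 6.59 L, T = 500 K.
Step 2 — Isobaric: P stays 959 kPa; V/T = const ⇒ T₂ = 244 K, V₂ = 3.22 L.
W = PΔV = 959×(3.22−6.59) kPa·L = -3240 J.
ΔU = nCvΔT = 1.52×20.8×(244−500) = -8090 J.
Q = ΔU + W = nCpΔT = -11300 J.
Net over both steps: W = -6670 J, Q = -14800 J, ΔU = -8090 J.

-6670 J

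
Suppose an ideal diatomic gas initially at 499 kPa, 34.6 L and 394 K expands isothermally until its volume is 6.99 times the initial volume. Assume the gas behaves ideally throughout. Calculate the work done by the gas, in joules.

n = P₁V₁/(RT₁) = 499×34.6/(8.314×394) = 5.27 mol.
Isothermal: T stays 394 K; PV = const ⇒ V₂ = 242 L, P₂ = 71.4 kPa.
W = nRT ln(V₂/V₁) = 5.27×8.314×394×ln(6.99) = 33600 J.

33600 J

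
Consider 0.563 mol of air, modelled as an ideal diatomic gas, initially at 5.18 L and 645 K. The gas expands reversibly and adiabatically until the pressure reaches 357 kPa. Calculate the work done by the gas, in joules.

986 J

P₁ = nRT₁/V₁ = 0.563×8.314×645/5.18 = 583 kPa.
Adiabatic: T₂/T₁ = (P₂/P₁)^((γ−1)/γ) ⇒ T₂ = 645×(0.613)^0.286 = 561 K; V₂ = 7.35 L.
ΔU = nCvΔT = 0.563×20.8×(561−645) = -986 J.
Q = 0 for an adiabatic process, so W = −ΔU = 986 J.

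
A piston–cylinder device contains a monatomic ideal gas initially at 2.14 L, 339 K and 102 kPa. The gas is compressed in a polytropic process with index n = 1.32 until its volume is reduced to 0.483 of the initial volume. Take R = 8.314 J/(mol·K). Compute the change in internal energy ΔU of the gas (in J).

85.9 J

n = P₁V₁/(RT₁) = 102×2.14/(8.314×339) = 0.0774 mol.
Polytropic n=1.32: T₂ = T₁(V₁/V₂)^(n−1) = 339×(2.07)^0.32 = 428 K; P₂ = P₁(V₁/V₂)^n = 267 kPa.
For an ideal gas ΔU = nCvΔT with Cv = (3/2)R = 12.5 J/(mol·K).
ΔU = 0.0774×12.5×(428−339) = 85.9 J.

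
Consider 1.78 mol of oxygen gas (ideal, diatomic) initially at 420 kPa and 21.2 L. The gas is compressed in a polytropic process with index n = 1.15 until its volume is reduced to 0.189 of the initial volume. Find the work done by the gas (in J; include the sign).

-16900 J

T₁ = P₁V₁/(nR) = 420×21.2/(1.78×8.314) = 602 K.
Polytropic n=1.15: T₂ = T₁(V₁/V₂)^(n−1) = 602×(5.29)^0.15 = 772 K; P₂ = P₁(V₁/V₂)^n = 2850 kPa.
W = (P₁V₁−P₂V₂)/(n−1) = (420×21.2−2850×4.01)/0.15 = -16900 J.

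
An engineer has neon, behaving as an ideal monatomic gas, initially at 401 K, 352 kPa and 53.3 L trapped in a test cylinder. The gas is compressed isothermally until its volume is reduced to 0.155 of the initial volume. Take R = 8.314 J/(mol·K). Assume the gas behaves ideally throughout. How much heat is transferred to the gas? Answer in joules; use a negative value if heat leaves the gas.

-35000 J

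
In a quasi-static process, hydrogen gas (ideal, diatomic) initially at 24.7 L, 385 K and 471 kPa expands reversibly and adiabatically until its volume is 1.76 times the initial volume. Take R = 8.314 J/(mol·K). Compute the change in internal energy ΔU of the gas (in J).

n = P₁V₁/(RT₁) = 471×24.7/(8.314×385) = 3.63 mol.
Adiabatic: TV^(γ−1) = const ⇒ T₂ = 385×(0.568)^0.400 = 307 K; PV^γ = const ⇒ P₂ = 213 kPa.
For an ideal gas ΔU = nCvΔT with Cv = (5/2)R = 20.8 J/(mol·K).
ΔU = 3.63×20.8×(307−385) = -5890 J.

-5890 J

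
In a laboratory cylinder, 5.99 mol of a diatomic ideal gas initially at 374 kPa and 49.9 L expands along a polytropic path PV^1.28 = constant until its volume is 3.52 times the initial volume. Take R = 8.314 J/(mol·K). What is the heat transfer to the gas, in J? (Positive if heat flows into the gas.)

5940 J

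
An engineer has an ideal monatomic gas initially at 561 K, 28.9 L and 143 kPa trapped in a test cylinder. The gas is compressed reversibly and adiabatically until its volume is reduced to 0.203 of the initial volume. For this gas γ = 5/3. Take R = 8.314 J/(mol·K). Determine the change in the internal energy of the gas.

n = P₁V₁/(RT₁) = 143×28.9/(8.314×561) = 0.886 mol.
Adiabatic: TV^(γ−1) = const ⇒ T₂ = 561×(4.93)^0.667 = 1620 K; PV^γ = const ⇒ P₂ = 2040 kPa.
For an ideal gas ΔU = nCvΔT with Cv = (3/2)R = 12.5 J/(mol·K).
ΔU = 0.886×12.5×(1620−561) = 11700 J.

11700 J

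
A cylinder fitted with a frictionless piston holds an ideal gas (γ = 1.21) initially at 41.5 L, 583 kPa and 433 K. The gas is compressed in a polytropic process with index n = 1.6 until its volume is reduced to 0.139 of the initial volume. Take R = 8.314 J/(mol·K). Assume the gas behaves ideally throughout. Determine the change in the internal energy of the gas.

261000 J

n = P₁V₁/(RT₁) = 583×41.5/(8.314×433) = 6.72 mol.
Polytropic n=1.6: T₂ = T₁(V₁/V₂)^(n−1) = 433×(7.19)^0.60 = 1410 K; P₂ = P₁(V₁/V₂)^n = 13700 kPa.
For an ideal gas ΔU = nCvΔT with Cv = R/(γ−1) = 39.6 J/(mol·K).
ΔU = 6.72×39.6×(1410−433) = 261000 J.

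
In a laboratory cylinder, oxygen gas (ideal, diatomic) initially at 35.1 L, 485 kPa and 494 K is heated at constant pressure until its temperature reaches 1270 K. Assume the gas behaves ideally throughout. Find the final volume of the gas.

Isobaric: P stays 485 kPa; V/T = const ⇒ T₂ = 1270 K, V₂ = 90.2 L.

90.2 L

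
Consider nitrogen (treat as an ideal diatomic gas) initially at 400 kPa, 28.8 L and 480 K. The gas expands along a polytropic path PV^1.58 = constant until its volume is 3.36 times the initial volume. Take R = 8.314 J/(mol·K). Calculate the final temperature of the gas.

Polytropic n=1.58: T₂ = T₁(V₁/V₂)^(n−1) = 480×(0.298)^0.58 = 238 K; P₂ = P₁(V₁/V₂)^n = 58.9 kPa.

238 K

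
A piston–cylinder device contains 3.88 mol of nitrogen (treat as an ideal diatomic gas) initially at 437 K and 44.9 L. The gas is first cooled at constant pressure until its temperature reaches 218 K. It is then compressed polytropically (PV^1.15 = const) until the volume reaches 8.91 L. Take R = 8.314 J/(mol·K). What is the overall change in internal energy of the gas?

P₁ = nRT₁/V₁ = 3.88×8.314×437/44.9 = 314 kPa.
Step 1 — Isobaric: P stays 314 kPa; V/T = const ⇒ T₂ = 218 K, V₂ = 22.4 L.
W = PΔV = 314×(22.4−44.9) kPa·L = -7060 J.
ΔU = nCvΔT = 3.88×20.8×(218−437) = -17700 J.
Q = ΔU + W = nCpΔT = -24700 J.
State after step 1: P = 314 kPa, V = 22.4 L, T = 218 K.
Step 2 — Polytropic n=1.15: T₂ = T₁(V₁/V₂)^(n−1) = 218×(2.51)^0.15 = 250 K; P₂ = P₁(V₁/V₂)^n = 906 kPa.
W = (P₁V₁−P₂V₂)/(n−1) = (314×22.4−906×8.91)/0.15 = -6950 J.
ΔU = nCvΔT = 3.88×20.8×(250−218) = 2610 J.
Q = ΔU + W = -4350 J.
Net over both steps: W = -14000 J, Q = -29100 J, ΔU = -15100 J.

-15100 J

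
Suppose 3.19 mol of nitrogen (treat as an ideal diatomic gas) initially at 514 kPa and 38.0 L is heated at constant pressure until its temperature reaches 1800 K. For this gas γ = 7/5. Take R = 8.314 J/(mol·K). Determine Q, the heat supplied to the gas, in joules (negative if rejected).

T₁ = P₁V₁/(nR) = 514×38.0/(3.19×8.314) = 736 K.
Isobaric: P stays 514 kPa; V/T = const ⇒ T₂ = 1800 K, V₂ = 92.9 L.
W = PΔV = 514×(92.9−38.0) kPa·L = 28200 J.
ΔU = nCvΔT = 3.19×20.8×(1800−736) = 70500 J.
Q = ΔU + W = nCpΔT = 98700 J.

98700 J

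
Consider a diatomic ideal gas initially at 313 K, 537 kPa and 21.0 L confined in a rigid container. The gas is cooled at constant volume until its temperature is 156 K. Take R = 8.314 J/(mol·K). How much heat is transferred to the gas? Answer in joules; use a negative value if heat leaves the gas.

-14100 J

n = P₁V₁/(RT₁) = 537×21.0/(8.314×313) = 4.33 mol.
Isochoric: V stays 21.0 L; P/T = const ⇒ T₂ = 156 K, P₂ = 268 kPa.
W = 0 (no volume change).
ΔU = nCvΔT = 4.33×20.8×(156−313) = -14100 J.
Q = ΔU = -14100 J.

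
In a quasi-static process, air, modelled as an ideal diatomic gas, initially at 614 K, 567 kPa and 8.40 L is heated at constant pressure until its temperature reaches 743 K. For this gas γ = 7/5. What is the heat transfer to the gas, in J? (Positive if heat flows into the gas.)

n = P₁V₁/(RT₁) = 567×8.40/(8.314×614) = 0.933 mol.
Isobaric: P stays 567 kPa; V/T = const ⇒ T₂ = 743 K, V₂ = 10.2 L.
W = PΔV = 567×(10.2−8.40) kPa·L = 1000 J.
ΔU = nCvΔT = 0.933×20.8×(743−614) = 2500 J.
Q = ΔU + W = nCpΔT = 3500 J.

3500 J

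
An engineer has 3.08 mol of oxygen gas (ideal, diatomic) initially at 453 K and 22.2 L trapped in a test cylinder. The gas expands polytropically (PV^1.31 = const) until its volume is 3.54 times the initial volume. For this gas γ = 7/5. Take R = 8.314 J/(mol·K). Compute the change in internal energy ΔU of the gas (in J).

P₁ = nRT₁/V₁ = 3.08×8.314×453/22.2 = 523 kPa.
Polytropic n=1.31: T₂ = T₁(V₁/V₂)^(n−1) = 453×(0.282)^0.31 = 306 K; P₂ = P₁(V₁/V₂)^n = 99.7 kPa.
For an ideal gas ΔU = nCvΔT with Cv = (5/2)R = 20.8 J/(mol·K).
ΔU = 3.08×20.8×(306−453) = -9400 J.

-9400 J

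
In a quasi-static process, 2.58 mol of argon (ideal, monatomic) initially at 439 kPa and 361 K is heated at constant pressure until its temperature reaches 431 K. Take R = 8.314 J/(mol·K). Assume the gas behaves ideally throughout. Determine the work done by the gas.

1500 J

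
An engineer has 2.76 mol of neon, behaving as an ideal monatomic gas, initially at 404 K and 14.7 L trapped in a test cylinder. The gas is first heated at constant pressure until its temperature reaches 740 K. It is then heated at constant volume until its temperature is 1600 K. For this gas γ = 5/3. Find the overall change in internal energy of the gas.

41200 J

P₁ = nRT₁/V₁ = 2.76×8.314×404/14.7 = 631 kPa.
Step 1 — Isobaric: P stays 631 kPa; V/T = const ⇒ T₂ = 740 K, V₂ = 26.9 L.
W = PΔV = 631×(26.9−14.7) kPa·L = 7710 J.
ΔU = nCvΔT = 2.76×12.5×(740−404) = 11600 J.
Q = ΔU + W = nCpΔT = 19300 J.
State after step 1: P = 631 kPa, V = 26.9 L, T = 740 K.
Step 2 — Isochoric: V stays 26.9 L; P/T = const ⇒ T₂ = 1600 K, P₂ = 1360 kPa.
W = 0 (no volume change).
ΔU = nCvΔT = 2.76×12.5×(1600−740) = 29600 J.
Q = ΔU = 29600 J.
Net over both steps: W = 7710 J, Q = 48900 J, ΔU = 41200 J.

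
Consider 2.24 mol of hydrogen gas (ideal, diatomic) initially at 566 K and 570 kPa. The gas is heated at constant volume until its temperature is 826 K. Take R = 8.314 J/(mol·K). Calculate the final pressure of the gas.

832 kPa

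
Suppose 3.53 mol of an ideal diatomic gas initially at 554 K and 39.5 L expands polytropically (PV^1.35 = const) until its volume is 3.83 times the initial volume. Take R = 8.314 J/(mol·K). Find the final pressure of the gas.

67.2 kPa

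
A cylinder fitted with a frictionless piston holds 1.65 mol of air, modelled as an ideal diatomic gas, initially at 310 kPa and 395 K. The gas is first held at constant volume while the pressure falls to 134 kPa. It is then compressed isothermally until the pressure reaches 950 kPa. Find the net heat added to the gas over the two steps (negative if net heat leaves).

V₁ = nRT₁/P₁ = 1.65×8.314×395/310 = 17.5 L.
Step 1 — Isochoric: V stays 17.5 L; P/T = const ⇒ T₂ = 171 K, P₂ = 134 kPa.
W = 0 (no volume change).
ΔU = nCvΔT = 1.65×20.8×(171−395) = -7690 J.
Q = ΔU = -7690 J.
State after step 1: P = 134 kPa, V = 17.5 L, T = 171 K.
Step 2 — Isothermal: T stays 171 K; PV = const ⇒ V₂ = 2.47 L, P₂ = 950 kPa.
ΔU = 0 (ideal gas, T constant).
W = nRT ln(V₂/V₁) = 1.65×8.314×171×ln(0.141) = -4590 J.
Q = ΔU + W = -4590 J.
Net over both steps: W = -4590 J, Q = -12300 J, ΔU = -7690 J.

-12300 J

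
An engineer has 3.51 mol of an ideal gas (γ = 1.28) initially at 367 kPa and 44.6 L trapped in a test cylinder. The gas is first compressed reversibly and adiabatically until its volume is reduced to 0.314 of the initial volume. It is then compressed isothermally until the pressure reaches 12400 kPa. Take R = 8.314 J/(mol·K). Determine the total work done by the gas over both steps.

T₁ = P₁V₁/(nR) = 367×44.6/(3.51×8.314) = 561 K.
Step 1 — Adiabatic: TV^(γ−1) = const ⇒ T₂ = 561×(3.18)^0.280 = 776 K; PV^γ = const ⇒ P₂ = 1620 kPa.
ΔU = nCvΔT = 3.51×29.7×(776−561) = 22400 J.
Q = 0 for an adiabatic process, so W = −ΔU = -22400 J.
State after step 1: P = 1620 kPa, V = 14.0 L, T = 776 K.
Step 2 — Isothermal: T stays 776 K; PV = const ⇒ V₂ = 1.83 L, P₂ = 12400 kPa.
ΔU = 0 (ideal gas, T constant).
W = nRT ln(V₂/V₁) = 3.51×8.314×776×ln(0.130) = -46100 J.
Q = ΔU + W = -46100 J.
Net over both steps: W = -68500 J, Q = -46100 J, ΔU = 22400 J.

-68500 J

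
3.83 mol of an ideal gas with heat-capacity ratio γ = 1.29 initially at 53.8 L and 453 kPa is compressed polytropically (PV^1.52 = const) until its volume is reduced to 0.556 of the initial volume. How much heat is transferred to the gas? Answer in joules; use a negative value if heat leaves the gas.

13300 J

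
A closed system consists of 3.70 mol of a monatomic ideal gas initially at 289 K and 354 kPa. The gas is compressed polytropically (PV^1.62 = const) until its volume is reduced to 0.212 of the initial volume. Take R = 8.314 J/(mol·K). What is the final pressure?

4370 kPa

V₁ = nRT₁/P₁ = 3.70×8.314×289/354 = 25.1 L.
Polytropic n=1.62: T₂ = T₁(V₁/V₂)^(n−1) = 289×(4.72)^0.62 = 756 K; P₂ = P₁(V₁/V₂)^n = 4370 kPa.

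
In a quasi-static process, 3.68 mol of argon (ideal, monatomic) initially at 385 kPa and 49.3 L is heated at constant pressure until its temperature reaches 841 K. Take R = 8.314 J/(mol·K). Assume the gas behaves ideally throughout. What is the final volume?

T₁ = P₁V₁/(nR) = 385×49.3/(3.68×8.314) = 620 K.
Isobaric: P stays 385 kPa; V/T = const ⇒ T₂ = 841 K, V₂ = 66.8 L.

66.8 L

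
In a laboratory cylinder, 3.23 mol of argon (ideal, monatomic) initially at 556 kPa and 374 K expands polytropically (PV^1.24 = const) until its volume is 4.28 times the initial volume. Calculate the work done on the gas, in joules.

-12300 J

V₁ = nRT₁/P₁ = 3.23×8.314×374/556 = 18.1 L.
Polytropic n=1.24: T₂ = T₁(V₁/V₂)^(n−1) = 374×(0.234)^0.24 = 264 K; P₂ = P₁(V₁/V₂)^n = 91.6 kPa.
W = (P₁V₁−P₂V₂)/(n−1) = (556×18.1−91.6×77.3)/0.24 = 12300 J.
Work done on the gas = −W_by = -12300 J.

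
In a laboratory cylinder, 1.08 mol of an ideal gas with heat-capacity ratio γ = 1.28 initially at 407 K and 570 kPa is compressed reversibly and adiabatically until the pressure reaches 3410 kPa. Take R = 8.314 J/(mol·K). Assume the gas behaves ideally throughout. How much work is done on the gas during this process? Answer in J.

6250 J

V₁ = nRT₁/P₁ = 1.08×8.314×407/570 = 6.41 L.
Adiabatic: T₂/T₁ = (P₂/P₁)^((γ−1)/γ) ⇒ T₂ = 407×(5.98)^0.219 = 602 K; V₂ = 1.58 L.
ΔU = nCvΔT = 1.08×29.7×(602−407) = 6250 J.
Q = 0 for an adiabatic process, so W = −ΔU = -6250 J.
Work done on the gas = −W_by = 6250 J.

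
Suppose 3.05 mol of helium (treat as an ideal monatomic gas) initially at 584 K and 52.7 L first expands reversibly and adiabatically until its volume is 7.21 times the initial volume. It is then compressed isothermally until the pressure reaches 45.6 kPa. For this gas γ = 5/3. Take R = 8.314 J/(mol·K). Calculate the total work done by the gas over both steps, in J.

10400 J

P₁ = nRT₁/V₁ = 3.05×8.314×584/52.7 = 281 kPa.
Step 1 — Adiabatic: TV^(γ−1) = const ⇒ T₂ = 584×(0.139)^0.667 = 156 K; PV^γ = const ⇒ P₂ = 10.4 kPa.
ΔU = nCvΔT = 3.05×12.5×(156−584) = -16300 J.
Q = 0 for an adiabatic process, so W = −ΔU = 16300 J.
State after step 1: P = 10.4 kPa, V = 380 L, T = 156 K.
Step 2 — Isothermal: T stays 156 K; PV = const ⇒ V₂ = 87.0 L, P₂ = 45.6 kPa.
ΔU = 0 (ideal gas, T constant).
W = nRT ln(V₂/V₁) = 3.05×8.314×156×ln(0.229) = -5850 J.
Q = ΔU + W = -5850 J.
Net over both steps: W = 10400 J, Q = -5850 J, ΔU = -16300 J.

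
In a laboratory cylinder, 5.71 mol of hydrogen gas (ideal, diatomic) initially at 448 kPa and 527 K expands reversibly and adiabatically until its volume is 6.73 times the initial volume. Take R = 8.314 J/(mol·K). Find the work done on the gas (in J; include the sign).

-33400 J

V₁ = nRT₁/P₁ = 5.71×8.314×527/448 = 55.8 L.
Adiabatic: TV^(γ−1) = const ⇒ T₂ = 527×(0.149)^0.400 = 246 K; PV^γ = const ⇒ P₂ = 31.0 kPa.
ΔU = nCvΔT = 5.71×20.8×(246−527) = -33400 J.
Q = 0 for an adiabatic process, so W = −ΔU = 33400 J.
Work done on the gas = −W_by = -33400 J.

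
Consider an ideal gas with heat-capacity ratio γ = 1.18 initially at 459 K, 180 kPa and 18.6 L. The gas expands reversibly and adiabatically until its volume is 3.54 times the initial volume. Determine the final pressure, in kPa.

Adiabatic: TV^(γ−1) = const ⇒ T₂ = 459×(0.282)^0.180 = 366 K; PV^γ = const ⇒ P₂ = 40.5 kPa.

40.5 kPa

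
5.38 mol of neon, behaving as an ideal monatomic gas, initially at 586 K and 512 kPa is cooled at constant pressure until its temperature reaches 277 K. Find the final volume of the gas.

24.2 L

V₁ = nRT₁/P₁ = 5.38×8.314×586/512 = 51.2 L.
Isobaric: P stays 512 kPa; V/T = const ⇒ T₂ = 277 K, V₂ = 24.2 L.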